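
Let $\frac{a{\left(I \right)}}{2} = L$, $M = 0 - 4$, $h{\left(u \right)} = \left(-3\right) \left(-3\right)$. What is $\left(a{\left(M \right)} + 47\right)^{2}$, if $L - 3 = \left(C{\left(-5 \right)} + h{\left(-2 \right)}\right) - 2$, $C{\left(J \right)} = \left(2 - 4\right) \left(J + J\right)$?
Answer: $11449$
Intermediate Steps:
$h{\left(u \right)} = 9$
$C{\left(J \right)} = - 4 J$ ($C{\left(J \right)} = - 2 \cdot 2 J = - 4 J$)
$M = -4$ ($M = 0 - 4 = -4$)
$L = 30$ ($L = 3 + \left(\left(\left(-4\right) \left(-5\right) + 9\right) - 2\right) = 3 + \left(\left(20 + 9\right) - 2\right) = 3 + \left(29 - 2\right) = 3 + 27 = 30$)
$a{\left(I \right)} = 60$ ($a{\left(I \right)} = 2 \cdot 30 = 60$)
$\left(a{\left(M \right)} + 47\right)^{2} = \left(60 + 47\right)^{2} = 107^{2} = 11449$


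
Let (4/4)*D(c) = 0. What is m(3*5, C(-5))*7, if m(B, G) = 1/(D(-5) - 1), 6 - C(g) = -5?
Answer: -7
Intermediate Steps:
C(g) = 11 (C(g) = 6 - 1*(-5) = 6 + 5 = 11)
D(c) = 0
m(B, G) = -1 (m(B, G) = 1/(0 - 1) = 1/(-1) = -1)
m(3*5, C(-5))*7 = -1*7 = -7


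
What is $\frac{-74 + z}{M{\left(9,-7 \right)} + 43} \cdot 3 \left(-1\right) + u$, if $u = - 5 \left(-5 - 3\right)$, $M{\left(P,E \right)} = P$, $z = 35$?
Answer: $\frac{169}{4} \approx 42.25$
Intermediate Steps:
$u = 40$ ($u = \left(-5\right) \left(-8\right) = 40$)
$\frac{-74 + z}{M{\left(9,-7 \right)} + 43} \cdot 3 \left(-1\right) + u = \frac{-74 + 35}{9 + 43} \cdot 3 \left(-1\right) + 40 = - \frac{39}{52} \left(-3\right) + 40 = \left(-39\right) \frac{1}{52} \left(-3\right) + 40 = \left(- \frac{3}{4}\right) \left(-3\right) + 40 = \frac{9}{4} + 40 = \frac{169}{4}$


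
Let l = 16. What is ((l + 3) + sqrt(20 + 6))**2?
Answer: (19 + sqrt(26))**2 ≈ 580.76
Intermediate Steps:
((l + 3) + sqrt(20 + 6))**2 = ((16 + 3) + sqrt(20 + 6))**2 = (19 + sqrt(26))**2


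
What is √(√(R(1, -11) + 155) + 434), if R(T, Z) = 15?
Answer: √(434 + √170) ≈ 21.143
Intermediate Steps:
√(√(R(1, -11) + 155) + 434) = √(√(15 + 155) + 434) = √(√170 + 434) = √(434 + √170)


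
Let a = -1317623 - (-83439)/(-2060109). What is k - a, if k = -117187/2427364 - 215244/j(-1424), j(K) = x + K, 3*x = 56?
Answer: 385864528142263485889/292814926750028 ≈ 1.3178e+6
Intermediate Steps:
x = 56/3 (x = (⅓)*56 = 56/3 ≈ 18.667)
j(K) = 56/3 + K
k = 195866568757/1279220828 (k = -117187/2427364 - 215244/(56/3 - 1424) = -117187*1/2427364 - 215244/(-4216/3) = -117187/2427364 - 215244*(-3/4216) = -117187/2427364 + 161433/1054 = 195866568757/1279220828 ≈ 153.11)
a = -301605231594/228901 (a = -1317623 - (-83439)*(-1)/2060109 = -1317623 - 1*9271/228901 = -1317623 - 9271/228901 = -301605231594/228901 ≈ -1.3176e+6)
k - a = 195866568757/1279220828 - 1*(-301605231594/228901) = 195866568757/1279220828 + 301605231594/228901 = 385864528142263485889/292814926750028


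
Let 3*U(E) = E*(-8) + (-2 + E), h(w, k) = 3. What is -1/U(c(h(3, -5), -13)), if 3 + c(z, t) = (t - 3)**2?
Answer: 1/591 ≈ 0.0016920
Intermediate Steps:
c(z, t) = -3 + (-3 + t)**2 (c(z, t) = -3 + (t - 3)**2 = -3 + (-3 + t)**2)
U(E) = -2/3 - 7*E/3 (U(E) = (E*(-8) + (-2 + E))/3 = (-8*E + (-2 + E))/3 = (-2 - 7*E)/3 = -2/3 - 7*E/3)
-1/U(c(h(3, -5), -13)) = -1/(-2/3 - 7*(-3 + (-3 - 13)**2)/3) = -1/(-2/3 - 7*(-3 + (-16)**2)/3) = -1/(-2/3 - 7*(-3 + 256)/3) = -1/(-2/3 - 7/3*253) = -1/(-2/3 - 1771/3) = -1/(-591) = -1*(-1/591) = 1/591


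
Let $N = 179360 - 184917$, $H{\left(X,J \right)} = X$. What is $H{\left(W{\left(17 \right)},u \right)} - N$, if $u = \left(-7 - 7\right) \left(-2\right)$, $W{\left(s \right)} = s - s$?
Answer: $5557$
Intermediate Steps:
$W{\left(s \right)} = 0$
$u = 28$ ($u = \left(-14\right) \left(-2\right) = 28$)
$N = -5557$ ($N = 179360 - 184917 = -5557$)
$H{\left(W{\left(17 \right)},u \right)} - N = 0 - -5557 = 0 + 5557 = 5557$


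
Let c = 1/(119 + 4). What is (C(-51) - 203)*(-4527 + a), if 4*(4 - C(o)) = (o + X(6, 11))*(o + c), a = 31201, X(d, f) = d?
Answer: -845005646/41 ≈ -2.0610e+7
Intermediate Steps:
c = 1/123 ≈ 0.0081301
C(o) = 4 - (6 + o)*(1/123 + o)/4 (C(o) = 4 - (o + 6)*(o + 1/123)/4 = 4 - (6 + o)*(1/123 + o)/4)
(C(-51) - 203)*(-4527 + a) = ((327/82 - 739/492*(-51) - 1/4*(-51)**2) - 203)*(-4527 + 31201) = ((327/82 + 12563/164 - 1/4*2601) - 203)*26674 = ((327/82 + 12563/164 - 2601/4) - 203)*26674 = (-23356/41 - 203)*26674 = -31679/41*26674 = -845005646/41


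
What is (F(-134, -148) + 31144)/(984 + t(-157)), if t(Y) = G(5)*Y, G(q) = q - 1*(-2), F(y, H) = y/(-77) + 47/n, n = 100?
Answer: -239825819/885500 ≈ -270.84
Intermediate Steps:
F(y, H) = 47/100 - y/77 (F(y, H) = y/(-77) + 47/100 = y*(-1/77) + 47*(1/100) = -y/77 + 47/100 = 47/100 - y/77)
G(q) = 2 + q (G(q) = q + 2 = 2 + q)
t(Y) = 7*Y (t(Y) = (2 + 5)*Y = 7*Y)
(F(-134, -148) + 31144)/(984 + t(-157)) = ((47/100 - 1/77*(-134)) + 31144)/(984 + 7*(-157)) = ((47/100 + 134/77) + 31144)/(984 - 1099) = (17019/7700 + 31144)/(-115) = (239825819/7700)*(-1/115) = -239825819/885500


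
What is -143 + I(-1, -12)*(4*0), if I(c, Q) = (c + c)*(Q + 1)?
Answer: -143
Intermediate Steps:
I(c, Q) = 2*c*(1 + Q) (I(c, Q) = (2*c)*(1 + Q) = 2*c*(1 + Q))
-143 + I(-1, -12)*(4*0) = -143 + (2*(-1)*(1 - 12))*(4*0) = -143 + (2*(-1)*(-11))*0 = -143 + 22*0 = -143 + 0 = -143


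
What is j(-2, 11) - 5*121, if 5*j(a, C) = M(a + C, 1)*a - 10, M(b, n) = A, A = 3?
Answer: -3041/5 ≈ -608.20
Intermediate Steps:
M(b, n) = 3
j(a, C) = -2 + 3*a/5 (j(a, C) = (3*a - 10)/5 = (-10 + 3*a)/5 = -2 + 3*a/5)
j(-2, 11) - 5*121 = (-2 + (3/5)*(-2)) - 5*121 = (-2 - 6/5) - 605 = -16/5 - 605 = -3041/5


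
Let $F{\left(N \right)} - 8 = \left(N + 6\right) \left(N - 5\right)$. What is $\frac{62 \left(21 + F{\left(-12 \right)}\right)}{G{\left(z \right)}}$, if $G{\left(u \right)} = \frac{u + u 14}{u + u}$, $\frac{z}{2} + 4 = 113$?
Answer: $\frac{16244}{15} \approx 1082.9$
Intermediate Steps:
$F{\left(N \right)} = 8 + \left(-5 + N\right) \left(6 + N\right)$ ($F{\left(N \right)} = 8 + \left(N + 6\right) \left(N - 5\right) = 8 + \left(6 + N\right) \left(-5 + N\right) = 8 + \left(-5 + N\right) \left(6 + N\right)$)
$z = 218$ ($z = -8 + 2 \cdot 113 = -8 + 226 = 218$)
$G{\left(u \right)} = \frac{15}{2}$ ($G{\left(u \right)} = \frac{u + 14 u}{2 u} = 15 u \frac{1}{2 u} = \frac{15}{2}$)
$\frac{62 \left(21 + F{\left(-12 \right)}\right)}{G{\left(z \right)}} = \frac{62 \left(21 - \left(34 - 144\right)\right)}{\frac{15}{2}} = 62 \left(21 - -110\right) \frac{2}{15} = 62 \left(21 + 110\right) \frac{2}{15} = 62 \cdot 131 \cdot \frac{2}{15} = 8122 \cdot \frac{2}{15} = \frac{16244}{15}$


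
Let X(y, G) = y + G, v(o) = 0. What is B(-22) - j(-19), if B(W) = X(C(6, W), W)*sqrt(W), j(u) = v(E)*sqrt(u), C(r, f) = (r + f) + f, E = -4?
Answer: -60*I*sqrt(22) ≈ -281.42*I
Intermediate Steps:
C(r, f) = r + 2*f (C(r, f) = (f + r) + f = r + 2*f)
X(y, G) = G + y
j(u) = 0 (j(u) = 0*sqrt(u) = 0)
B(W) = sqrt(W)*(6 + 3*W) (B(W) = (W + (6 + 2*W))*sqrt(W) = (6 + 3*W)*sqrt(W) = sqrt(W)*(6 + 3*W))
B(-22) - j(-19) = 3*sqrt(-22)*(2 - 22) - 1*0 = 3*(I*sqrt(22))*(-20) + 0 = -60*I*sqrt(22) + 0 = -60*I*sqrt(22)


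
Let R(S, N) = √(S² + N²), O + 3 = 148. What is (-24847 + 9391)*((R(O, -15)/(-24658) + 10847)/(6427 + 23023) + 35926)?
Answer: -8176467795216/14725 + 3864*√34/7261781 ≈ -5.5528e+8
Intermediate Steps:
O = 145 (O = -3 + 148 = 145)
R(S, N) = √(N² + S²)
(-24847 + 9391)*((R(O, -15)/(-24658) + 10847)/(6427 + 23023) + 35926) = (-24847 + 9391)*((√((-15)² + 145²)/(-24658) + 10847)/(6427 + 23023) + 35926) = -15456*((√(225 + 21025)*(-1/24658) + 10847)/29450 + 35926) = -15456*((√21250*(-1/24658) + 10847)*(1/29450) + 35926) = -15456*(((25*√34)*(-1/24658) + 10847)*(1/29450) + 35926) = -15456*((-25*√34/24658 + 10847)*(1/29450) + 35926) = -15456*((10847 - 25*√34/24658)*(1/29450) + 35926) = -15456*((10847/29450 - √34/29047124) + 35926) = -15456*(1058031547/29450 - √34/29047124) = -8176467795216/14725 + 3864*√34/7261781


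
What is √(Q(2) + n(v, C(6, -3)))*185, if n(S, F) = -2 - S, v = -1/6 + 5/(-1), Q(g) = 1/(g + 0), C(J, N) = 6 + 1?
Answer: 185*√33/3 ≈ 354.25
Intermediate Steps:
C(J, N) = 7
Q(g) = 1/g
v = -31/6 (v = -1*⅙ + 5*(-1) = -⅙ - 5 = -31/6 ≈ -5.1667)
√(Q(2) + n(v, C(6, -3)))*185 = √(1/2 + (-2 - 1*(-31/6)))*185 = √(½ + (-2 + 31/6))*185 = √(½ + 19/6)*185 = √(11/3)*185 = (√33/3)*185 = 185*√33/3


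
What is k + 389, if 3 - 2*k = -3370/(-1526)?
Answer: 297109/763 ≈ 389.40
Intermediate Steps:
k = 302/763 (k = 3/2 - (-1685)/(-1526) = 3/2 - (-1685)*(-1)/1526 = 3/2 - ½*1685/763 = 3/2 - 1685/1526 = 302/763 ≈ 0.39581)
k + 389 = 302/763 + 389 = 297109/763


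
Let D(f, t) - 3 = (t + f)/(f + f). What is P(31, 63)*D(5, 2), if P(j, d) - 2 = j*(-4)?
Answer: -2257/5 ≈ -451.40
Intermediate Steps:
P(j, d) = 2 - 4*j (P(j, d) = 2 + j*(-4) = 2 - 4*j)
D(f, t) = 3 + (f + t)/(2*f) (D(f, t) = 3 + (t + f)/(f + f) = 3 + (f + t)/((2*f)) = 3 + (f + t)*(1/(2*f)) = 3 + (f + t)/(2*f))
P(31, 63)*D(5, 2) = (2 - 4*31)*((½)*(2 + 7*5)/5) = (2 - 124)*((½)*(⅕)*(2 + 35)) = -61*37/5 = -122*37/10 = -2257/5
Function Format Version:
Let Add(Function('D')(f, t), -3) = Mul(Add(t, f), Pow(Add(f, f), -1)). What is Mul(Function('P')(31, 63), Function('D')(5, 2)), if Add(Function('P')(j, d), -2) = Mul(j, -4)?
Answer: Rational(-2257, 5) ≈ -451.40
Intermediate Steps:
Function('P')(j, d) = Add(2, Mul(-4, j)) (Function('P')(j, d) = Add(2, Mul(j, -4)) = Add(2, Mul(-4, j)))
Function('D')(f, t) = Add(3, Mul(Rational(1, 2), Pow(f, -1), Add(f, t))) (Function('D')(f, t) = Add(3, Mul(Add(t, f), Pow(Add(f, f), -1))) = Add(3, Mul(Add(f, t), Pow(Mul(2, f), -1))) = Add(3, Mul(Add(f, t), Mul(Rational(1, 2), Pow(f, -1)))) = Add(3, Mul(Rational(1, 2), Pow(f, -1), Add(f, t))))
Mul(Function('P')(31, 63), Function('D')(5, 2)) = Mul(Add(2, Mul(-4, 31)), Mul(Rational(1, 2), Pow(5, -1), Add(2, Mul(7, 5)))) = Mul(Add(2, -124), Mul(Rational(1, 2), Rational(1, 5), Add(2, 35))) = Mul(-122, Mul(Rational(1, 2), Rational(1, 5), 37)) = Mul(-122, Rational(37, 10)) = Rational(-2257, 5)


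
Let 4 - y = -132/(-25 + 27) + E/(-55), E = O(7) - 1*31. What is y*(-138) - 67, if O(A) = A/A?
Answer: -106169/11 ≈ -9651.7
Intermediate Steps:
O(A) = 1
E = -30 (E = 1 - 1*31 = 1 - 31 = -30)
y = 764/11 (y = 4 - (-132/(-25 + 27) - 30/(-55)) = 4 - (-132/2 - 30*(-1/55)) = 4 - (-132*1/2 + 6/11) = 4 - (-66 + 6/11) = 4 - 1*(-720/11) = 4 + 720/11 = 764/11 ≈ 69.455)
y*(-138) - 67 = (764/11)*(-138) - 67 = -105432/11 - 67 = -106169/11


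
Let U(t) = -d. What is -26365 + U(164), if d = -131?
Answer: -26234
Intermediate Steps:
U(t) = 131 (U(t) = -1*(-131) = 131)
-26365 + U(164) = -26365 + 131 = -26234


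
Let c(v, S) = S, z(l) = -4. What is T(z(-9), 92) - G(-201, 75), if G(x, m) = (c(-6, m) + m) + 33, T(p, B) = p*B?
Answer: -551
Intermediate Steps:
T(p, B) = B*p
G(x, m) = 33 + 2*m (G(x, m) = (m + m) + 33 = 2*m + 33 = 33 + 2*m)
T(z(-9), 92) - G(-201, 75) = 92*(-4) - (33 + 2*75) = -368 - (33 + 150) = -368 - 1*183 = -368 - 183 = -551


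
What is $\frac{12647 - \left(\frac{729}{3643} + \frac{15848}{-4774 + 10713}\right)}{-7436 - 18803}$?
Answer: $- \frac{273565607924}{567701152703} \approx -0.48188$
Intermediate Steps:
$\frac{12647 - \left(\frac{729}{3643} + \frac{15848}{-4774 + 10713}\right)}{-7436 - 18803} = \frac{12647 - \left(\frac{729}{3643} + \frac{15848}{5939}\right)}{-26239} = \left(12647 - \frac{62063795}{21635777}\right) \left(- \frac{1}{26239}\right) = \frac{273565607924}{21635777} \left(- \frac{1}{26239}\right) = - \frac{273565607924}{567701152703}$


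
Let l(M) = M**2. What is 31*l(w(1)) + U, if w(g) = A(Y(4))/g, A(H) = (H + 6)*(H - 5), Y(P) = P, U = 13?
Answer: 3113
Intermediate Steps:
A(H) = (-5 + H)*(6 + H) (A(H) = (6 + H)*(-5 + H) = (-5 + H)*(6 + H))
w(g) = -10/g (w(g) = (-30 + 4 + 4**2)/g = (-30 + 4 + 16)/g = -10/g)
31*l(w(1)) + U = 31*(-10/1)**2 + 13 = 31*(-10*1)**2 + 13 = 31*(-10)**2 + 13 = 31*100 + 13 = 3100 + 13 = 3113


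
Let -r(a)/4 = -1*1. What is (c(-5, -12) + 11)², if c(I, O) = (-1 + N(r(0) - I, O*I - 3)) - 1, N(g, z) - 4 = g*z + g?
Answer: 286225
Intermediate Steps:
r(a) = 4 (r(a) = -(-4) = -4*(-1) = 4)
N(g, z) = 4 + g + g*z (N(g, z) = 4 + (g*z + g) = 4 + (g + g*z) = 4 + g + g*z)
c(I, O) = 6 - I + (-3 + I*O)*(4 - I) (c(I, O) = (-1 + (4 + (4 - I) + (4 - I)*(O*I - 3))) - 1 = (-1 + (4 + (4 - I) + (4 - I)*(I*O - 3))) - 1 = (-1 + (4 + (4 - I) + (4 - I)*(-3 + I*O))) - 1 = (-1 + (4 + (4 - I) + (-3 + I*O)*(4 - I))) - 1 = (-1 + (8 - I + (-3 + I*O)*(4 - I))) - 1 = (7 - I + (-3 + I*O)*(4 - I)) - 1 = 6 - I + (-3 + I*O)*(4 - I))
(c(-5, -12) + 11)² = ((6 - 1*(-5) - (-4 - 5)*(-3 - 5*(-12))) + 11)² = ((6 + 5 - 1*(-9)*(-3 + 60)) + 11)² = ((6 + 5 - 1*(-9)*57) + 11)² = ((6 + 5 + 513) + 11)² = (524 + 11)² = 535² = 286225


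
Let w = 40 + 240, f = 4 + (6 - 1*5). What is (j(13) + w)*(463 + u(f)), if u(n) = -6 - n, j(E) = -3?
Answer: 125204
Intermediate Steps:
f = 5 (f = 4 + (6 - 5) = 4 + 1 = 5)
w = 280
(j(13) + w)*(463 + u(f)) = (-3 + 280)*(463 + (-6 - 1*5)) = 277*(463 + (-6 - 5)) = 277*(463 - 11) = 277*452 = 125204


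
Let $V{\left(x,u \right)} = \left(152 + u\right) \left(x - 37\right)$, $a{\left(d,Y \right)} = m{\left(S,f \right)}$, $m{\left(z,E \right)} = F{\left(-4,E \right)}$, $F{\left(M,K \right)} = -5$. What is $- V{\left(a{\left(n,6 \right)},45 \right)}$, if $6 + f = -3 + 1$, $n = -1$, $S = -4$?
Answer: $8274$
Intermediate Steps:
$f = -8$ ($f = -6 + \left(-3 + 1\right) = -6 - 2 = -8$)
$m{\left(z,E \right)} = -5$
$a{\left(d,Y \right)} = -5$
$V{\left(x,u \right)} = \left(-37 + x\right) \left(152 + u\right)$ ($V{\left(x,u \right)} = \left(152 + u\right) \left(-37 + x\right) = \left(-37 + x\right) \left(152 + u\right)$)
$- V{\left(a{\left(n,6 \right)},45 \right)} = - (-5624 - 1665 + 152 \left(-5\right) + 45 \left(-5\right)) = - (-5624 - 1665 - 760 - 225) = \left(-1\right) \left(-8274\right) = 8274$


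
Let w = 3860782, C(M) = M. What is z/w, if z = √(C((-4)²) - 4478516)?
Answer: 65*I*√265/1930391 ≈ 0.00054814*I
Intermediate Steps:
z = 130*I*√265 (z = √((-4)² - 4478516) = √(16 - 4478516) = √(-4478500) = 130*I*√265 ≈ 2116.2*I)
z/w = (130*I*√265)/3860782 = (130*I*√265)*(1/3860782) = 65*I*√265/1930391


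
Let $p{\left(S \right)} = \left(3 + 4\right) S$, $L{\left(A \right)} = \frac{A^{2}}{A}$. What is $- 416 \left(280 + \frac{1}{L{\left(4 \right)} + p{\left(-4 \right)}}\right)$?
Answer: $- \frac{349388}{3} \approx -1.1646 \cdot 10^{5}$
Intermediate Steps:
$L{\left(A \right)} = A$
$p{\left(S \right)} = 7 S$
$- 416 \left(280 + \frac{1}{L{\left(4 \right)} + p{\left(-4 \right)}}\right) = - 416 \left(280 + \frac{1}{4 + 7 \left(-4\right)}\right) = - 416 \left(280 + \frac{1}{4 - 28}\right) = - 416 \left(280 + \frac{1}{-24}\right) = - 416 \left(280 - \frac{1}{24}\right) = \left(-416\right) \frac{6719}{24} = - \frac{349388}{3}$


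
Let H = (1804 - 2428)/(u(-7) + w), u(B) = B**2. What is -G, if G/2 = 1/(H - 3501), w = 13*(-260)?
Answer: 6662/11661207 ≈ 0.00057130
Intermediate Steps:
w = -3380
H = 624/3331 (H = (1804 - 2428)/((-7)**2 - 3380) = -624/(49 - 3380) = -624/(-3331) = -624*(-1/3331) = 624/3331 ≈ 0.18733)
G = -6662/11661207 (G = 2/(624/3331 - 3501) = 2/(-11661207/3331) = 2*(-3331/11661207) = -6662/11661207 ≈ -0.00057130)
-G = -1*(-6662/11661207) = 6662/11661207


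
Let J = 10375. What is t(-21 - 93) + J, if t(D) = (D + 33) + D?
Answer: 10180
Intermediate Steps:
t(D) = 33 + 2*D (t(D) = (33 + D) + D = 33 + 2*D)
t(-21 - 93) + J = (33 + 2*(-21 - 93)) + 10375 = (33 + 2*(-114)) + 10375 = (33 - 228) + 10375 = -195 + 10375 = 10180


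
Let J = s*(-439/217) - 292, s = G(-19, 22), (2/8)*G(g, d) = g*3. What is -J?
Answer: -36728/217 ≈ -169.25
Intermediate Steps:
G(g, d) = 12*g (G(g, d) = 4*(g*3) = 4*(3*g) = 12*g)
s = -228 (s = 12*(-19) = -228)
J = 36728/217 (J = -(-100092)/217 - 292 = -228*(-439/217) - 292 = 100092/217 - 292 = 36728/217 ≈ 169.25)
-J = -1*36728/217 = -36728/217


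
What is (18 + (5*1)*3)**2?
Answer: 1089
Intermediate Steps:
(18 + (5*1)*3)**2 = (18 + 5*3)**2 = (18 + 15)**2 = 33**2 = 1089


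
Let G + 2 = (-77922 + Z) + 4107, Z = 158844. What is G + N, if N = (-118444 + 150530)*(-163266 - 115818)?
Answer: -8954604197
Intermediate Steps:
N = -8954689224 (N = 32086*(-279084) = -8954689224)
G = 85027 (G = -2 + ((-77922 + 158844) + 4107) = -2 + (80922 + 4107) = -2 + 85029 = 85027)
G + N = 85027 - 8954689224 = -8954604197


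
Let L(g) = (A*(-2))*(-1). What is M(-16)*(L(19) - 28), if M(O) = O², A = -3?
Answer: -8704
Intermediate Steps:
L(g) = -6 (L(g) = -3*(-2)*(-1) = 6*(-1) = -6)
M(-16)*(L(19) - 28) = (-16)²*(-6 - 28) = 256*(-34) = -8704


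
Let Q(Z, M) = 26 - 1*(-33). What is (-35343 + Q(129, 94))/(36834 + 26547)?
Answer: -35284/63381 ≈ -0.55670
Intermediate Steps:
Q(Z, M) = 59 (Q(Z, M) = 26 + 33 = 59)
(-35343 + Q(129, 94))/(36834 + 26547) = (-35343 + 59)/(36834 + 26547) = -35284/63381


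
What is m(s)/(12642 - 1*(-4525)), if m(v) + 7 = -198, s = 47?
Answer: -205/17167 ≈ -0.011942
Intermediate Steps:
m(v) = -205 (m(v) = -7 - 198 = -205)
m(s)/(12642 - 1*(-4525)) = -205/(12642 - 1*(-4525)) = -205/(12642 + 4525) = -205/17167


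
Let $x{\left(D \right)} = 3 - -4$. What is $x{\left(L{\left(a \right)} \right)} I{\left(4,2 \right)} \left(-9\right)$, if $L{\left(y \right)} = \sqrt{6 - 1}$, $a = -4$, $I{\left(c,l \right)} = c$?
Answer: $-252$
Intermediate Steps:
$L{\left(y \right)} = \sqrt{5}$
$x{\left(D \right)} = 7$ ($x{\left(D \right)} = 3 + 4 = 7$)
$x{\left(L{\left(a \right)} \right)} I{\left(4,2 \right)} \left(-9\right) = 7 \cdot 4 \left(-9\right) = 28 \left(-9\right) = -252$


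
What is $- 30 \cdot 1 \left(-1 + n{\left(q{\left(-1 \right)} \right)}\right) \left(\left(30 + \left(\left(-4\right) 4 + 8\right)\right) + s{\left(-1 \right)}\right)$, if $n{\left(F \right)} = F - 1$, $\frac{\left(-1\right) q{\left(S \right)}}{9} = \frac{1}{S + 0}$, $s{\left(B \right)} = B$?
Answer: $-4410$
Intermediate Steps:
$q{\left(S \right)} = - \frac{9}{S}$ ($q{\left(S \right)} = - \frac{9}{S + 0} = - \frac{9}{S}$)
$n{\left(F \right)} = -1 + F$
$- 30 \cdot 1 \left(-1 + n{\left(q{\left(-1 \right)} \right)}\right) \left(\left(30 + \left(\left(-4\right) 4 + 8\right)\right) + s{\left(-1 \right)}\right) = - 30 \cdot 1 \left(-1 - \left(1 + \frac{9}{-1}\right)\right) \left(\left(30 + \left(\left(-4\right) 4 + 8\right)\right) - 1\right) = - 30 \cdot 1 \left(-1 - -8\right) \left(\left(30 + \left(-16 + 8\right)\right) - 1\right) = - 30 \cdot 1 \left(-1 + \left(-1 + 9\right)\right) \left(\left(30 - 8\right) - 1\right) = - 30 \cdot 1 \left(-1 + 8\right) \left(22 - 1\right) = - 30 \cdot 1 \cdot 7 \cdot 21 = \left(-30\right) 7 \cdot 21 = \left(-210\right) 21 = -4410$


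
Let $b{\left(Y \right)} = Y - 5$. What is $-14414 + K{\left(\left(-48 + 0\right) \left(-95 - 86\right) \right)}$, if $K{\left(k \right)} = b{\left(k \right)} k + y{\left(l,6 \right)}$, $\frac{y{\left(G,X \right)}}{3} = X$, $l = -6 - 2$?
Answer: $75423508$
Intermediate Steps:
$l = -8$ ($l = -6 - 2 = -8$)
$y{\left(G,X \right)} = 3 X$
$b{\left(Y \right)} = -5 + Y$ ($b{\left(Y \right)} = Y - 5 = -5 + Y$)
$K{\left(k \right)} = 18 + k \left(-5 + k\right)$ ($K{\left(k \right)} = \left(-5 + k\right) k + 3 \cdot 6 = k \left(-5 + k\right) + 18 = 18 + k \left(-5 + k\right)$)
$-14414 + K{\left(\left(-48 + 0\right) \left(-95 - 86\right) \right)} = -14414 + \left(18 + \left(-48 + 0\right) \left(-95 - 86\right) \left(-5 + \left(-48 + 0\right) \left(-95 - 86\right)\right)\right) = -14414 + \left(18 + \left(-48\right) \left(-181\right) \left(-5 - -8688\right)\right) = -14414 + \left(18 + 8688 \left(-5 + 8688\right)\right) = -14414 + \left(18 + 8688 \cdot 8683\right) = -14414 + \left(18 + 75437904\right) = -14414 + 75437922 = 75423508$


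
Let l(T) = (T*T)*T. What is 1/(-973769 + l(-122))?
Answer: -1/2789617 ≈ -3.5847e-7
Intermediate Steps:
l(T) = T³ (l(T) = T²*T = T³)
1/(-973769 + l(-122)) = 1/(-973769 + (-122)³) = 1/(-973769 - 1815848) = 1/(-2789617) = -1/2789617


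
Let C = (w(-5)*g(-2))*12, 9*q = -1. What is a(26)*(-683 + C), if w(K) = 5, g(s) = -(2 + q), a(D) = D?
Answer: -62114/3 ≈ -20705.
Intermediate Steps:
q = -⅑ (q = (⅑)*(-1) = -⅑ ≈ -0.11111)
g(s) = -17/9 (g(s) = -(2 - ⅑) = -1*17/9 = -17/9)
C = -340/3 (C = (5*(-17/9))*12 = -85/9*12 = -340/3 ≈ -113.33)
a(26)*(-683 + C) = 26*(-683 - 340/3) = 26*(-2389/3) = -62114/3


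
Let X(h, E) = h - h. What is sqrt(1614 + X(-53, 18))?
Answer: sqrt(1614) ≈ 40.175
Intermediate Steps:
X(h, E) = 0
sqrt(1614 + X(-53, 18)) = sqrt(1614 + 0) = sqrt(1614)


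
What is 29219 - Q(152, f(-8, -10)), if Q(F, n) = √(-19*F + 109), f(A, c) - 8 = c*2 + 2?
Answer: 29219 - I*√2779 ≈ 29219.0 - 52.716*I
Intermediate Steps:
f(A, c) = 10 + 2*c (f(A, c) = 8 + (c*2 + 2) = 8 + (2*c + 2) = 8 + (2 + 2*c) = 10 + 2*c)
Q(F, n) = √(109 - 19*F)
29219 - Q(152, f(-8, -10)) = 29219 - √(109 - 19*152) = 29219 - √(109 - 2888) = 29219 - √(-2779) = 29219 - I*√2779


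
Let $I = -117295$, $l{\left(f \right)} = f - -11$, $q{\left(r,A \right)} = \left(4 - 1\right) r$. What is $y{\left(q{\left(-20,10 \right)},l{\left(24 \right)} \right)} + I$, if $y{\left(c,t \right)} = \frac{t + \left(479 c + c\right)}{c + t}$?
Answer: $- \frac{580722}{5} \approx -1.1614 \cdot 10^{5}$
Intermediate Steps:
$q{\left(r,A \right)} = 3 r$
$l{\left(f \right)} = 11 + f$ ($l{\left(f \right)} = f + 11 = 11 + f$)
$y{\left(c,t \right)} = \frac{t + 480 c}{c + t}$
$y{\left(q{\left(-20,10 \right)},l{\left(24 \right)} \right)} + I = \frac{\left(11 + 24\right) + 480 \cdot 3 \left(-20\right)}{3 \left(-20\right) + \left(11 + 24\right)} - 117295 = \frac{35 + 480 \left(-60\right)}{-60 + 35} - 117295 = \frac{35 - 28800}{-25} - 117295 = \left(- \frac{1}{25}\right) \left(-28765\right) - 117295 = \frac{5753}{5} - 117295 = - \frac{580722}{5}$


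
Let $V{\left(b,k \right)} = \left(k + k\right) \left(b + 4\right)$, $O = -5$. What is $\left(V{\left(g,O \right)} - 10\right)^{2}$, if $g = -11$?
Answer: $3600$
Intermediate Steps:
$V{\left(b,k \right)} = 2 k \left(4 + b\right)$
$\left(V{\left(g,O \right)} - 10\right)^{2} = \left(2 \left(-5\right) \left(4 - 11\right) - 10\right)^{2} = \left(2 \left(-5\right) \left(-7\right) - 10\right)^{2} = \left(70 - 10\right)^{2} = 60^{2} = 3600$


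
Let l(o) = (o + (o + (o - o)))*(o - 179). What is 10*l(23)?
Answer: -71760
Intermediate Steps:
l(o) = 2*o*(-179 + o) (l(o) = (o + (o + 0))*(-179 + o) = (o + o)*(-179 + o) = (2*o)*(-179 + o) = 2*o*(-179 + o))
10*l(23) = 10*(2*23*(-179 + 23)) = 10*(2*23*(-156)) = 10*(-7176) = -71760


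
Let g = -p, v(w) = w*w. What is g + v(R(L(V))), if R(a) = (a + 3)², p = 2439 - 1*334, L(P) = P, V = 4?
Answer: 296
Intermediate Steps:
p = 2105 (p = 2439 - 334 = 2105)
R(a) = (3 + a)²
v(w) = w²
g = -2105 (g = -1*2105 = -2105)
g + v(R(L(V))) = -2105 + ((3 + 4)²)² = -2105 + (7²)² = -2105 + 49² = -2105 + 2401 = 296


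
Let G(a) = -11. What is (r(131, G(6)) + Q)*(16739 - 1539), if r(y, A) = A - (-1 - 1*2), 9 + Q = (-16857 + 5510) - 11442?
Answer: -346651200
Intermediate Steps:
Q = -22798 (Q = -9 + ((-16857 + 5510) - 11442) = -9 + (-11347 - 11442) = -9 - 22789 = -22798)
r(y, A) = 3 + A (r(y, A) = A - (-1 - 2) = A - 1*(-3) = A + 3 = 3 + A)
(r(131, G(6)) + Q)*(16739 - 1539) = ((3 - 11) - 22798)*(16739 - 1539) = (-8 - 22798)*15200 = -22806*15200 = -346651200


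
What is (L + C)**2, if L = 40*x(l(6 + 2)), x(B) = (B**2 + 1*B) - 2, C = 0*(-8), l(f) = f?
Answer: 7840000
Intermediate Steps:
C = 0
x(B) = -2 + B + B**2 (x(B) = (B**2 + B) - 2 = (B + B**2) - 2 = -2 + B + B**2)
L = 2800 (L = 40*(-2 + (6 + 2) + (6 + 2)**2) = 40*(-2 + 8 + 8**2) = 40*(-2 + 8 + 64) = 40*70 = 2800)
(L + C)**2 = (2800 + 0)**2 = 2800**2 = 7840000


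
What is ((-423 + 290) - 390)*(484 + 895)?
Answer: -721217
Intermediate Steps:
((-423 + 290) - 390)*(484 + 895) = (-133 - 390)*1379 = -523*1379 = -721217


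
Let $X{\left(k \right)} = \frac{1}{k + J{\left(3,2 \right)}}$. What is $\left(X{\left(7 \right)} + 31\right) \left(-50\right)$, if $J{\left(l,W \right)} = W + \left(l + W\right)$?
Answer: $- \frac{10875}{7} \approx -1553.6$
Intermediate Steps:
$J{\left(l,W \right)} = l + 2 W$ ($J{\left(l,W \right)} = W + \left(W + l\right) = l + 2 W$)
$X{\left(k \right)} = \frac{1}{7 + k}$ ($X{\left(k \right)} = \frac{1}{k + \left(3 + 2 \cdot 2\right)} = \frac{1}{k + \left(3 + 4\right)} = \frac{1}{k + 7} = \frac{1}{7 + k}$)
$\left(X{\left(7 \right)} + 31\right) \left(-50\right) = \left(\frac{1}{7 + 7} + 31\right) \left(-50\right) = \left(\frac{1}{14} + 31\right) \left(-50\right) = \frac{435}{14} \left(-50\right) = - \frac{10875}{7}$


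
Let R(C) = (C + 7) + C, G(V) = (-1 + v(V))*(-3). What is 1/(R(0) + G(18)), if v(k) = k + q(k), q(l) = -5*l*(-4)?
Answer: -1/1124 ≈ -0.00088968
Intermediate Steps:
q(l) = 20*l
v(k) = 21*k (v(k) = k + 20*k = 21*k)
G(V) = 3 - 63*V (G(V) = (-1 + 21*V)*(-3) = 3 - 63*V)
R(C) = 7 + 2*C (R(C) = (7 + C) + C = 7 + 2*C)
1/(R(0) + G(18)) = 1/((7 + 2*0) + (3 - 63*18)) = 1/((7 + 0) + (3 - 1134)) = 1/(7 - 1131) = 1/(-1124) = -1/1124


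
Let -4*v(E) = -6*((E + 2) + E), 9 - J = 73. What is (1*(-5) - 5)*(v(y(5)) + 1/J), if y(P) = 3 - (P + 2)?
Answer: 2885/32 ≈ 90.156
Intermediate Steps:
J = -64 (J = 9 - 1*73 = 9 - 73 = -64)
y(P) = 1 - P (y(P) = 3 - (2 + P) = 3 + (-2 - P) = 1 - P)
v(E) = 3 + 3*E (v(E) = -(-3)*((E + 2) + E)/2 = -(-3)*((2 + E) + E)/2 = -(-3)*(2 + 2*E)/2 = -(-12 - 12*E)/4 = 3 + 3*E)
(1*(-5) - 5)*(v(y(5)) + 1/J) = (1*(-5) - 5)*((3 + 3*(1 - 1*5)) + 1/(-64)) = (-5 - 5)*((3 + 3*(1 - 5)) - 1/64) = -10*((3 + 3*(-4)) - 1/64) = -10*((3 - 12) - 1/64) = -10*(-9 - 1/64) = -10*(-577/64) = 2885/32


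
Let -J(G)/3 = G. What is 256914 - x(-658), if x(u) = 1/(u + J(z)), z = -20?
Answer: 153634573/598 ≈ 2.5691e+5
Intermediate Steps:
J(G) = -3*G
x(u) = 1/(60 + u) (x(u) = 1/(u - 3*(-20)) = 1/(u + 60) = 1/(60 + u))
256914 - x(-658) = 256914 - 1/(60 - 658) = 256914 - 1/(-598) = 256914 - 1*(-1/598) = 256914 + 1/598 = 153634573/598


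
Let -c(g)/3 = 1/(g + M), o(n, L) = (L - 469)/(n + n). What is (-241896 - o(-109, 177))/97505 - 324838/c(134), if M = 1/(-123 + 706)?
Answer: 17980749532151976/1239230047 ≈ 1.4510e+7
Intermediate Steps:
o(n, L) = (-469 + L)/(2*n) (o(n, L) = (-469 + L)/((2*n)) = (-469 + L)*(1/(2*n)) = (-469 + L)/(2*n))
M = 1/583 ≈ 0.0017153
c(g) = -3/(1/583 + g) (c(g) = -3/(g + 1/583) = -3/(1/583 + g))
(-241896 - o(-109, 177))/97505 - 324838/c(134) = (-241896 - (-469 + 177)/(2*(-109)))/97505 - 324838/((-1749/(1 + 583*134))) = (-241896 - (-1)*(-292)/(2*109))*(1/97505) - 324838/((-1749/(1 + 78122))) = (-241896 - 1*146/109)*(1/97505) - 324838/((-1749/78123)) = (-241896 - 146/109)*(1/97505) - 324838/((-1749*1/78123)) = -26366810/109*1/97505 - 324838/(-583/26041) = -5273362/2125609 - 324838*(-26041/583) = -5273362/2125609 + 8459106358/583 = 17980749532151976/1239230047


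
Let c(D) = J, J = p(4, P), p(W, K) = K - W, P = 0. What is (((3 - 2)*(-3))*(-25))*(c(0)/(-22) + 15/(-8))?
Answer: -11175/88 ≈ -126.99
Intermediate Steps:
J = -4 (J = 0 - 1*4 = 0 - 4 = -4)
c(D) = -4
(((3 - 2)*(-3))*(-25))*(c(0)/(-22) + 15/(-8)) = (((3 - 2)*(-3))*(-25))*(-4/(-22) + 15/(-8)) = ((1*(-3))*(-25))*(-4*(-1/22) + 15*(-⅛)) = (-3*(-25))*(2/11 - 15/8) = 75*(-149/88) = -11175/88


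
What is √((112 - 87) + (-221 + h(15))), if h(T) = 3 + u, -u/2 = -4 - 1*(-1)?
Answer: I*√187 ≈ 13.675*I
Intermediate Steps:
u = 6 (u = -2*(-4 - 1*(-1)) = -2*(-4 + 1) = -2*(-3) = 6)
h(T) = 9 (h(T) = 3 + 6 = 9)
√((112 - 87) + (-221 + h(15))) = √((112 - 87) + (-221 + 9)) = √(25 - 212) = √(-187) = I*√187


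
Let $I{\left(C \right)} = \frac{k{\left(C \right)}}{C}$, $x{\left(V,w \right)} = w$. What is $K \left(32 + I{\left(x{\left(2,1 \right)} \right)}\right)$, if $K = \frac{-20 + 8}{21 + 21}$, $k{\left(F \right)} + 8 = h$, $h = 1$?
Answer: $- \frac{50}{7} \approx -7.1429$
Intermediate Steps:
$k{\left(F \right)} = -7$ ($k{\left(F \right)} = -8 + 1 = -7$)
$I{\left(C \right)} = - \frac{7}{C}$
$K = - \frac{2}{7}$ ($K = - \frac{12}{42} = \left(-12\right) \frac{1}{42} = - \frac{2}{7} \approx -0.28571$)
$K \left(32 + I{\left(x{\left(2,1 \right)} \right)}\right) = - \frac{2 \left(32 - \frac{7}{1}\right)}{7} = - \frac{2 \left(32 - 7\right)}{7} = \left(- \frac{2}{7}\right) 25 = - \frac{50}{7}$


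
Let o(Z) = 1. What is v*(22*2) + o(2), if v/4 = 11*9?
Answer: 17425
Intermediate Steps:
v = 396 (v = 4*(11*9) = 4*99 = 396)
v*(22*2) + o(2) = 396*(22*2) + 1 = 396*44 + 1 = 17424 + 1 = 17425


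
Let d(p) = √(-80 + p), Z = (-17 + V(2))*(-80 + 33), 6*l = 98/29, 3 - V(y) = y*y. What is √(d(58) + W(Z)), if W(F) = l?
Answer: √(4263 + 7569*I*√22)/87 ≈ 1.6259 + 1.4424*I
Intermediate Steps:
V(y) = 3 - y² (V(y) = 3 - y*y = 3 - y²)
l = 49/87 (l = (98/29)/6 = (98*(1/29))/6 = (⅙)*(98/29) = 49/87 ≈ 0.56322)
Z = 846 (Z = (-17 + (3 - 1*2²))*(-80 + 33) = (-17 + (3 - 1*4))*(-47) = (-17 + (3 - 4))*(-47) = (-17 - 1)*(-47) = -18*(-47) = 846)
W(F) = 49/87
√(d(58) + W(Z)) = √(√(-80 + 58) + 49/87) = √(√(-22) + 49/87) = √(I*√22 + 49/87) = √(49/87 + I*√22)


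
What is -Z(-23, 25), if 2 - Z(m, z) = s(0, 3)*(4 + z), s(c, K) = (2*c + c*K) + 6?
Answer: 172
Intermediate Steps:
s(c, K) = 6 + 2*c + K*c (s(c, K) = (2*c + K*c) + 6 = 6 + 2*c + K*c)
Z(m, z) = -22 - 6*z (Z(m, z) = 2 - (6 + 2*0 + 3*0)*(4 + z) = 2 - (6 + 0 + 0)*(4 + z) = 2 - 6*(4 + z) = 2 - (24 + 6*z) = 2 + (-24 - 6*z) = -22 - 6*z)
-Z(-23, 25) = -(-22 - 6*25) = -(-22 - 150) = -1*(-172) = 172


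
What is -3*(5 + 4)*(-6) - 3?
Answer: 159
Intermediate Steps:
-3*(5 + 4)*(-6) - 3 = -3*9*(-6) - 3 = -27*(-6) - 3 = 162 - 3 = 159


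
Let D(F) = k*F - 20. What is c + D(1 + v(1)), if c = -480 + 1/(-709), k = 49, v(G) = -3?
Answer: -423983/709 ≈ -598.00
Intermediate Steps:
D(F) = -20 + 49*F (D(F) = 49*F - 20 = -20 + 49*F)
c = -340321/709 (c = -480 - 1/709 = -340321/709 ≈ -480.00)
c + D(1 + v(1)) = -340321/709 + (-20 + 49*(1 - 3)) = -340321/709 + (-20 + 49*(-2)) = -340321/709 + (-20 - 98) = -340321/709 - 118 = -423983/709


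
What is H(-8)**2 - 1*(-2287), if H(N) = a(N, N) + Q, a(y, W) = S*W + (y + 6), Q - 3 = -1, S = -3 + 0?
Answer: 2863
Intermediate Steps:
S = -3
Q = 2 (Q = 3 - 1 = 2)
a(y, W) = 6 + y - 3*W (a(y, W) = -3*W + (y + 6) = -3*W + (6 + y) = 6 + y - 3*W)
H(N) = 8 - 2*N (H(N) = (6 + N - 3*N) + 2 = (6 - 2*N) + 2 = 8 - 2*N)
H(-8)**2 - 1*(-2287) = (8 - 2*(-8))**2 - 1*(-2287) = (8 + 16)**2 + 2287 = 24**2 + 2287 = 576 + 2287 = 2863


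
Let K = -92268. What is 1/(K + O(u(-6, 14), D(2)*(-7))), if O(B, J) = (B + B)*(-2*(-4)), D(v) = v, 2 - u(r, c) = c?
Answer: -1/92460 ≈ -1.0815e-5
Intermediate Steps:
u(r, c) = 2 - c
O(B, J) = 16*B (O(B, J) = (2*B)*8 = 16*B)
1/(K + O(u(-6, 14), D(2)*(-7))) = 1/(-92268 + 16*(2 - 1*14)) = 1/(-92268 + 16*(2 - 14)) = 1/(-92268 + 16*(-12)) = 1/(-92268 - 192) = 1/(-92460) = -1/92460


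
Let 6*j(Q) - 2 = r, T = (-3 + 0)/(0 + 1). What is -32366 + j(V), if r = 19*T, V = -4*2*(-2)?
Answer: -194251/6 ≈ -32375.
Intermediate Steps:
T = -3 (T = -3/1 = -3*1 = -3)
V = 16 (V = -8*(-2) = 16)
r = -57 (r = 19*(-3) = -57)
j(Q) = -55/6 (j(Q) = 1/3 + (1/6)*(-57) = 1/3 - 19/2 = -55/6)
-32366 + j(V) = -32366 - 55/6 = -194251/6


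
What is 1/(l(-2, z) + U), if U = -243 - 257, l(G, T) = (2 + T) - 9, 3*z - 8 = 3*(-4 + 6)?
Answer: -3/1507 ≈ -0.0019907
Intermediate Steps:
z = 14/3 (z = 8/3 + (3*(-4 + 6))/3 = 8/3 + (3*2)/3 = 8/3 + (⅓)*6 = 8/3 + 2 = 14/3 ≈ 4.6667)
l(G, T) = -7 + T
U = -500
1/(l(-2, z) + U) = 1/((-7 + 14/3) - 500) = 1/(-7/3 - 500) = 1/(-1507/3) = -3/1507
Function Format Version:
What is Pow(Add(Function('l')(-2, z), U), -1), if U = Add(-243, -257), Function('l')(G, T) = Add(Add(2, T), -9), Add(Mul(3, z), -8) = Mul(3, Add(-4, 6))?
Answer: Rational(-3, 1507) ≈ -0.0019907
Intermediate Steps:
z = Rational(14, 3) (z = Add(Rational(8, 3), Mul(Rational(1, 3), Mul(3, Add(-4, 6)))) = Add(Rational(8, 3), Mul(Rational(1, 3), Mul(3, 2))) = Add(Rational(8, 3), Mul(Rational(1, 3), 6)) = Add(Rational(8, 3), 2) = Rational(14, 3) ≈ 4.6667)
Function('l')(G, T) = Add(-7, T)
U = -500
Pow(Add(Function('l')(-2, z), U), -1) = Pow(Add(Add(-7, Rational(14, 3)), -500), -1) = Pow(Add(Rational(-7, 3), -500), -1) = Pow(Rational(-1507, 3), -1) = Rational(-3, 1507)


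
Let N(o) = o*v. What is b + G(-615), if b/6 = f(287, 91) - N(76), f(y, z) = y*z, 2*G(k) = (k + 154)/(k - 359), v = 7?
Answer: 299037941/1948 ≈ 1.5351e+5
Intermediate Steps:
N(o) = 7*o (N(o) = o*7 = 7*o)
G(k) = (154 + k)/(2*(-359 + k)) (G(k) = ((k + 154)/(k - 359))/2 = ((154 + k)/(-359 + k))/2 = (154 + k)/(2*(-359 + k)))
b = 153510 (b = 6*(287*91 - 7*76) = 6*(26117 - 1*532) = 6*(26117 - 532) = 6*25585 = 153510)
b + G(-615) = 153510 + (154 - 615)/(2*(-359 - 615)) = 153510 + (1/2)*(-461)/(-974) = 153510 + (1/2)*(-1/974)*(-461) = 153510 + 461/1948 = 299037941/1948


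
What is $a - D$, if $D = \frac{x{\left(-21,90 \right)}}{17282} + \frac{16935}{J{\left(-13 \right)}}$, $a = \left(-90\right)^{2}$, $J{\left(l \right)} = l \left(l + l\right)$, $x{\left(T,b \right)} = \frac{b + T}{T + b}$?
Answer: $\frac{11755497148}{1460329} \approx 8049.9$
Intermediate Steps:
$x{\left(T,b \right)} = 1$ ($x{\left(T,b \right)} = \frac{T + b}{T + b} = 1$)
$J{\left(l \right)} = 2 l^{2}$ ($J{\left(l \right)} = l 2 l = 2 l^{2}$)
$a = 8100$
$D = \frac{73167752}{1460329}$ ($D = 1 \cdot \frac{1}{17282} + \frac{16935}{2 \left(-13\right)^{2}} = 1 \cdot \frac{1}{17282} + \frac{16935}{2 \cdot 169} = \frac{1}{17282} + \frac{16935}{338} = \frac{73167752}{1460329} \approx 50.104$)
$a - D = 8100 - \frac{73167752}{1460329} = \frac{11755497148}{1460329}$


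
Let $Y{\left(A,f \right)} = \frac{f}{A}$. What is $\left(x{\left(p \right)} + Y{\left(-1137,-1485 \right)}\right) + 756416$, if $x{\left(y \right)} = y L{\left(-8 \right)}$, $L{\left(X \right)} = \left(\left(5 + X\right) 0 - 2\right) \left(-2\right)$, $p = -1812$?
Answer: $\frac{283935167}{379} \approx 7.4917 \cdot 10^{5}$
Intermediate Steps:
$L{\left(X \right)} = 4$ ($L{\left(X \right)} = \left(0 - 2\right) \left(-2\right) = \left(-2\right) \left(-2\right) = 4$)
$x{\left(y \right)} = 4 y$ ($x{\left(y \right)} = y 4 = 4 y$)
$\left(x{\left(p \right)} + Y{\left(-1137,-1485 \right)}\right) + 756416 = \left(4 \left(-1812\right) - \frac{1485}{-1137}\right) + 756416 = \left(-7248 - - \frac{495}{379}\right) + 756416 = \left(-7248 + \frac{495}{379}\right) + 756416 = - \frac{2746497}{379} + 756416 = \frac{283935167}{379}$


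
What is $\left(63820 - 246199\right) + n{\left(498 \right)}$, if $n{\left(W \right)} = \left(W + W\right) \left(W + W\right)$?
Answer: $809637$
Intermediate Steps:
$n{\left(W \right)} = 4 W^{2}$ ($n{\left(W \right)} = 2 W 2 W = 4 W^{2}$)
$\left(63820 - 246199\right) + n{\left(498 \right)} = \left(63820 - 246199\right) + 4 \cdot 498^{2} = -182379 + 4 \cdot 248004 = -182379 + 992016 = 809637$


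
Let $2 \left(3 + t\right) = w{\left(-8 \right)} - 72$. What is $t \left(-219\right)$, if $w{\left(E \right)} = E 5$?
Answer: $12921$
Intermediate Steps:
$w{\left(E \right)} = 5 E$
$t = -59$ ($t = -3 + \frac{5 \left(-8\right) - 72}{2} = -3 + \frac{-40 - 72}{2} = -3 + \frac{1}{2} \left(-112\right) = -3 - 56 = -59$)
$t \left(-219\right) = \left(-59\right) \left(-219\right) = 12921$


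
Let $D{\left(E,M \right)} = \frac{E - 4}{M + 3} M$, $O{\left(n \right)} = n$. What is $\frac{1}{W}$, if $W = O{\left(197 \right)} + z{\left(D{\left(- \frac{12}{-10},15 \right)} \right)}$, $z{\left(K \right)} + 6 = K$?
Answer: $\frac{3}{566} \approx 0.0053004$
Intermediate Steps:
$D{\left(E,M \right)} = \frac{M \left(-4 + E\right)}{3 + M}$ ($D{\left(E,M \right)} = \frac{-4 + E}{3 + M} M = \frac{M \left(-4 + E\right)}{3 + M}$)
$z{\left(K \right)} = -6 + K$
$W = \frac{566}{3}$ ($W = 197 - \left(6 - \frac{15 \left(-4 - \frac{12}{-10}\right)}{3 + 15}\right) = 197 - \left(6 - \frac{15 \left(-4 - - \frac{6}{5}\right)}{18}\right) = 197 - \left(6 - \frac{5 \left(-4 + \frac{6}{5}\right)}{6}\right) = 197 - \left(6 - - \frac{7}{3}\right) = 197 - \frac{25}{3} = \frac{566}{3} \approx 188.67$)
$\frac{1}{W} = \frac{1}{\frac{566}{3}} = \frac{3}{566}$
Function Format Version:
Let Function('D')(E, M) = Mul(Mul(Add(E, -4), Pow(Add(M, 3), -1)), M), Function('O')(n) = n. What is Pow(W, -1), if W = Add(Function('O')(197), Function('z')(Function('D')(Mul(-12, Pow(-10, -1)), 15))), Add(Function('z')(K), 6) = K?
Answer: Rational(3, 566) ≈ 0.0053004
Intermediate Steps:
Function('D')(E, M) = Mul(M, Pow(Add(3, M), -1), Add(-4, E)) (Function('D')(E, M) = Mul(Mul(Add(-4, E), Pow(Add(3, M), -1)), M) = Mul(Mul(Pow(Add(3, M), -1), Add(-4, E)), M) = Mul(M, Pow(Add(3, M), -1), Add(-4, E)))
Function('z')(K) = Add(-6, K)
W = Rational(566, 3) (W = Add(197, Add(-6, Mul(15, Pow(Add(3, 15), -1), Add(-4, Mul(-12, Pow(-10, -1)))))) = Add(197, Add(-6, Mul(15, Pow(18, -1), Add(-4, Mul(-12, Rational(-1, 10)))))) = Add(197, Add(-6, Mul(15, Rational(1, 18), Add(-4, Rational(6, 5))))) = Add(197, Add(-6, Mul(15, Rational(1, 18), Rational(-14, 5)))) = Add(197, Add(-6, Rational(-7, 3))) = Add(197, Rational(-25, 3)) = Rational(566, 3) ≈ 188.67)
Pow(W, -1) = Pow(Rational(566, 3), -1) = Rational(3, 566)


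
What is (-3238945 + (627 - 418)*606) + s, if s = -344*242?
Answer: -3195539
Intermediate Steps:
s = -83248
(-3238945 + (627 - 418)*606) + s = (-3238945 + (627 - 418)*606) - 83248 = (-3238945 + 209*606) - 83248 = (-3238945 + 126654) - 83248 = -3112291 - 83248 = -3195539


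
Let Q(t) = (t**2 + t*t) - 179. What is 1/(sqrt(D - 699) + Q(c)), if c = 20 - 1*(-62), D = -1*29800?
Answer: 13269/176096860 - I*sqrt(30499)/176096860 ≈ 7.5351e-5 - 9.9172e-7*I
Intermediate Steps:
D = -29800
c = 82 (c = 20 + 62 = 82)
Q(t) = -179 + 2*t**2 (Q(t) = (t**2 + t**2) - 179 = 2*t**2 - 179 = -179 + 2*t**2)
1/(sqrt(D - 699) + Q(c)) = 1/(sqrt(-29800 - 699) + (-179 + 2*82**2)) = 1/(sqrt(-30499) + (-179 + 2*6724)) = 1/(I*sqrt(30499) + (-179 + 13448)) = 1/(I*sqrt(30499) + 13269) = 1/(13269 + I*sqrt(30499))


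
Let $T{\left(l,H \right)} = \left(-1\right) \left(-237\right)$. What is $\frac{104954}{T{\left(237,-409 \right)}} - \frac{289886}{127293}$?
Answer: $\frac{4430402180}{10056147} \approx 440.57$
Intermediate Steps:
$T{\left(l,H \right)} = 237$
$\frac{104954}{T{\left(237,-409 \right)}} - \frac{289886}{127293} = \frac{104954}{237} - \frac{289886}{127293} = \frac{4430402180}{10056147}$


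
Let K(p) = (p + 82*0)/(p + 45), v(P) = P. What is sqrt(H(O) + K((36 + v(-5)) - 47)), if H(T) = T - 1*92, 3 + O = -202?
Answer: I*sqrt(250241)/29 ≈ 17.25*I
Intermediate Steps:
K(p) = p/(45 + p) (K(p) = (p + 0)/(45 + p) = p/(45 + p))
O = -205 (O = -3 - 202 = -205)
H(T) = -92 + T (H(T) = T - 92 = -92 + T)
sqrt(H(O) + K((36 + v(-5)) - 47)) = sqrt((-92 - 205) + ((36 - 5) - 47)/(45 + ((36 - 5) - 47))) = sqrt(-297 + (31 - 47)/(45 + (31 - 47))) = sqrt(-297 - 16/(45 - 16)) = sqrt(-297 - 16/29) = sqrt(-8629/29) = I*sqrt(250241)/29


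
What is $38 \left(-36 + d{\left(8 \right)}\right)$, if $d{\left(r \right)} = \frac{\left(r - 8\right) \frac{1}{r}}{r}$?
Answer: $-1368$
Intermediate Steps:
$d{\left(r \right)} = \frac{-8 + r}{r^{2}}$ ($d{\left(r \right)} = \frac{\left(-8 + r\right) \frac{1}{r}}{r} = \frac{\frac{1}{r} \left(-8 + r\right)}{r} = \frac{-8 + r}{r^{2}}$)
$38 \left(-36 + d{\left(8 \right)}\right) = 38 \left(-36 + \frac{-8 + 8}{64}\right) = 38 \left(-36 + \frac{1}{64} \cdot 0\right) = 38 \left(-36 + 0\right) = 38 \left(-36\right) = -1368$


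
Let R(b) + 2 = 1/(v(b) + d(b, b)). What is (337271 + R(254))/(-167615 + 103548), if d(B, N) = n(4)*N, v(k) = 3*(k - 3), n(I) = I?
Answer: -596628862/113334523 ≈ -5.2643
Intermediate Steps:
v(k) = -9 + 3*k (v(k) = 3*(-3 + k) = -9 + 3*k)
d(B, N) = 4*N
R(b) = -2 + 1/(-9 + 7*b) (R(b) = -2 + 1/((-9 + 3*b) + 4*b) = -2 + 1/(-9 + 7*b))
(337271 + R(254))/(-167615 + 103548) = (337271 + (19 - 14*254)/(-9 + 7*254))/(-167615 + 103548) = (337271 + (19 - 3556)/(-9 + 1778))/(-64067) = (337271 - 3537/1769)*(-1/64067) = (596628862/1769)*(-1/64067) = -596628862/113334523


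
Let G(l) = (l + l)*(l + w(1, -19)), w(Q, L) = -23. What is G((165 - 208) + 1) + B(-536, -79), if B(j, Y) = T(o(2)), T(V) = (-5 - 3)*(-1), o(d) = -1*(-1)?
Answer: 5468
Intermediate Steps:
o(d) = 1
G(l) = 2*l*(-23 + l) (G(l) = (l + l)*(l - 23) = (2*l)*(-23 + l) = 2*l*(-23 + l))
T(V) = 8 (T(V) = -8*(-1) = 8)
B(j, Y) = 8
G((165 - 208) + 1) + B(-536, -79) = 2*((165 - 208) + 1)*(-23 + ((165 - 208) + 1)) + 8 = 2*(-43 + 1)*(-23 + (-43 + 1)) + 8 = 2*(-42)*(-23 - 42) + 8 = 2*(-42)*(-65) + 8 = 5460 + 8 = 5468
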